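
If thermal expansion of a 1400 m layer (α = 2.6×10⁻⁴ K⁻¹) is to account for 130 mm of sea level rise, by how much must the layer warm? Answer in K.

ΔT = Δh/(αH) = 0.13 / (2.6×10⁻⁴ × 1400) ≈ 0.3571 K

0.36 K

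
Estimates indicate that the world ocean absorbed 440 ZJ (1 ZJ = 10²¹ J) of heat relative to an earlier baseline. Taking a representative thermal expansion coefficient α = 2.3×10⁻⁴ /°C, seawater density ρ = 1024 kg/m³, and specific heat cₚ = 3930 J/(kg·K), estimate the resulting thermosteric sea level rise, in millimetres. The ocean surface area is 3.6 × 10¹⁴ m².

Per unit area: Q = 440×10²¹ / (3.6×10¹⁴) ≈ 1.222×10⁹ J/m²
Δh = αQ/(ρcₚ) = 2.3×10⁻⁴ × 1.222×10⁹ / (1024 × 3930) ≈ 0.06984 m

70 mm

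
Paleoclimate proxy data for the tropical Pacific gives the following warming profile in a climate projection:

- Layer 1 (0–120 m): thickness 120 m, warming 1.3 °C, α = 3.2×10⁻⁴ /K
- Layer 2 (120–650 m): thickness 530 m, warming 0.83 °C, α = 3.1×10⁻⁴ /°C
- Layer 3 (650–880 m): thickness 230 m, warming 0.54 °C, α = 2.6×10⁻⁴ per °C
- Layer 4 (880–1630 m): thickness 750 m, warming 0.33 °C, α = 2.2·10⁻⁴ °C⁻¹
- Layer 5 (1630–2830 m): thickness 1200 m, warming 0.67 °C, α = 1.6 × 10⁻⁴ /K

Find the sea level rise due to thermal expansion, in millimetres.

0–120 m: 1.3 × 120 × 3.2×10⁻⁴ = 0.04992 m
120–650 m: 0.83 × 530 × 3.1×10⁻⁴ = 0.136369 m
650–880 m: 230 × 2.6×10⁻⁴ × 0.54 = 0.032292 m
0.33 × 2.2×10⁻⁴ × 750 = 0.05445 m
0.67 × 1200 × 1.6×10⁻⁴ = 0.12864 m
Δh = 0.04992 + 0.136369 + 0.032292 + 0.05445 + 0.12864 = 0.401671 m ≈ 400 mm

Δh ≈ 400 mm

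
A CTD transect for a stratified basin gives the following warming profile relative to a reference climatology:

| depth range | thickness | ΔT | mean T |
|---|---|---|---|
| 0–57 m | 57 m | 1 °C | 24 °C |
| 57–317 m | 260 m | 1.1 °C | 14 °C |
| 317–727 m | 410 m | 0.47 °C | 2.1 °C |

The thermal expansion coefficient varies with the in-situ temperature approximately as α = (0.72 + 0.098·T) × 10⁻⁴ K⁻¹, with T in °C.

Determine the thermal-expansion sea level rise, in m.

Layer 1: α = (0.72 + 0.098×24)×10⁻⁴ = 3.072×10⁻⁴ K⁻¹
Layer 2: α = (0.72 + 0.098×14)×10⁻⁴ = 2.092×10⁻⁴ K⁻¹
Layer 3: α = (0.72 + 0.098×2.1)×10⁻⁴ = 0.9258×10⁻⁴ K⁻¹
Layer 1: 3.072×10⁻⁴ × 1 × 57 = 0.0175104 m
1.1 × 2.092×10⁻⁴ × 260 = 0.0598312 m
0.9258×10⁻⁴ × 0.47 × 410 = 0.017840166 m
Δh = 0.0175104 + 0.0598312 + 0.017840166 = 0.095181766 m

about 0.0952 m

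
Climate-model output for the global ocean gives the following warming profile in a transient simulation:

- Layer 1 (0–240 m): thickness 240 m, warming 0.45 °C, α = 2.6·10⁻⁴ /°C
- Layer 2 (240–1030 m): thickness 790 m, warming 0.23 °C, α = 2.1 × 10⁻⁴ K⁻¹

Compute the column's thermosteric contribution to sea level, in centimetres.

Δh ≈ 6.62 cm

Layer 1: 2.6×10⁻⁴ × 0.45 × 240 = 0.02808 m
240–1030 m: 790 × 2.1×10⁻⁴ × 0.23 = 0.038157 m
Δh = 0.02808 + 0.038157 = 0.066237 m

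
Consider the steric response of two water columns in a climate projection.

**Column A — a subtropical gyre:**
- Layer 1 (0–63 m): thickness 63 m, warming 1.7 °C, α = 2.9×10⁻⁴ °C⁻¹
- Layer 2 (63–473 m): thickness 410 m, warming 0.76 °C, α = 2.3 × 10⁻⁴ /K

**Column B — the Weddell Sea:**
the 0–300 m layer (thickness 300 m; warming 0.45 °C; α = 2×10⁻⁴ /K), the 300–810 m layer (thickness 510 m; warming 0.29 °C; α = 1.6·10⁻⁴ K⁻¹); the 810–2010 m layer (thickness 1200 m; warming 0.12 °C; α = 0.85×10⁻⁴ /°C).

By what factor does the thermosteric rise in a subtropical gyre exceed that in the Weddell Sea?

≈ 1.63×

A 2.9×10⁻⁴ × 1.7 × 63 = 0.031059 m
A 0.76 × 410 × 2.3×10⁻⁴ = 0.071668 m
A total: 0.102727 m
B 0–300 m: 2×10⁻⁴ × 0.45 × 300 = 0.02700 m
B 510 × 0.29 × 1.6×10⁻⁴ = 0.023664 m
B 810–2010 m: 0.12 × 0.85×10⁻⁴ × 1200 = 0.01224 m
B total: 0.062904 m
Ratio: 0.102727 / 0.062904 ≈ 1.633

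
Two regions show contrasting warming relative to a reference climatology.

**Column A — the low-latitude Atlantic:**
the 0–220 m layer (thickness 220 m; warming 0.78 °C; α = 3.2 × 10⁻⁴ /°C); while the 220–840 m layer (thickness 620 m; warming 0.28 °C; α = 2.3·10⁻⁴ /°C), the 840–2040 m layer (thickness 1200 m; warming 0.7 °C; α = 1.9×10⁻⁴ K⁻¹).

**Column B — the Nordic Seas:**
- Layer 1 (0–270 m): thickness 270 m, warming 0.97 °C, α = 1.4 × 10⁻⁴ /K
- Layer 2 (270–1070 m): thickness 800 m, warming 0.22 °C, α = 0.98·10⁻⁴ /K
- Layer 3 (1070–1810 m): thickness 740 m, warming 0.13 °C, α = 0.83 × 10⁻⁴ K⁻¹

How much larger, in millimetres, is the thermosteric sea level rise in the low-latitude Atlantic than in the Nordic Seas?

A 220 × 0.78 × 3.2×10⁻⁴ = 0.054912 m
A Layer 2: 620 × 0.28 × 2.3×10⁻⁴ = 0.039928 m
A 840–2040 m: 1200 × 1.9×10⁻⁴ × 0.7 = 0.15960 m
A total: 0.25444 m
B 0.97 × 270 × 1.4×10⁻⁴ = 0.036666 m
B 800 × 0.98×10⁻⁴ × 0.22 = 0.017248 m
B 1070–1810 m: 740 × 0.83×10⁻⁴ × 0.13 = 0.0079846 m
B total: 0.0618986 m
Difference: 0.25444 − 0.0618986 = 0.1925414 m

Δh_A − Δh_B ≈ 190 mm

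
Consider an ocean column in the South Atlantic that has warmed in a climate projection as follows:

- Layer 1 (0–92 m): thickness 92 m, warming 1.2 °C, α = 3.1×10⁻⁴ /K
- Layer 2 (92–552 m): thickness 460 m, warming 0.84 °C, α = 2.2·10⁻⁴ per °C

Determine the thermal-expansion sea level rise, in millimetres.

1.2 × 3.1×10⁻⁴ × 92 = 0.034224 m
2.2×10⁻⁴ × 0.84 × 460 = 0.085008 m
Δh = 0.034224 + 0.085008 = 0.119232 m

about 119 mm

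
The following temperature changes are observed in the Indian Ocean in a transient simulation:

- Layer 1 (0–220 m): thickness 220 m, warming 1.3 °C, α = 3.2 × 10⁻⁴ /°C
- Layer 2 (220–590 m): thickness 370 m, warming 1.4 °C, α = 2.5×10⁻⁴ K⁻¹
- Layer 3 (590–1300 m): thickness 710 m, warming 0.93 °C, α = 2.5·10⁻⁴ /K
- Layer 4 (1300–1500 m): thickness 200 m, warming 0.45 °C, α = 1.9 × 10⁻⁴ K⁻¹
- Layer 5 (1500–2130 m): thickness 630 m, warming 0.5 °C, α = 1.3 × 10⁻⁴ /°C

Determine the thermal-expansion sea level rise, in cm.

44.4 cm

Layer 1: 3.2×10⁻⁴ × 220 × 1.3 = 0.09152 m
220–590 m: 1.4 × 2.5×10⁻⁴ × 370 = 0.12950 m
0.93 × 710 × 2.5×10⁻⁴ = 0.165075 m
Layer 4: 200 × 0.45 × 1.9×10⁻⁴ = 0.01710 m
1500–2130 m: 0.5 × 1.3×10⁻⁴ × 630 = 0.04095 m
Δh = 0.09152 + 0.12950 + 0.165075 + 0.01710 + 0.04095 = 0.444145 m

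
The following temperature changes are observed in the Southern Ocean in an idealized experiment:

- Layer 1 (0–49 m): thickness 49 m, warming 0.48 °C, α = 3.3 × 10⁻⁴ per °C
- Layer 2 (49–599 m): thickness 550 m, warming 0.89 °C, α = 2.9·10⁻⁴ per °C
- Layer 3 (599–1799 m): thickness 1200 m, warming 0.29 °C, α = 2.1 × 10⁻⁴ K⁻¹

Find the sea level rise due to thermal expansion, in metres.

0.48 × 3.3×10⁻⁴ × 49 = 0.0077616 m
Layer 2: 0.89 × 2.9×10⁻⁴ × 550 = 0.141955 m
Layer 3: 0.29 × 1200 × 2.1×10⁻⁴ = 0.07308 m
Δh = 0.0077616 + 0.141955 + 0.07308 = 0.2227966 m ≈ 0.223 m

Δh = 0.223 m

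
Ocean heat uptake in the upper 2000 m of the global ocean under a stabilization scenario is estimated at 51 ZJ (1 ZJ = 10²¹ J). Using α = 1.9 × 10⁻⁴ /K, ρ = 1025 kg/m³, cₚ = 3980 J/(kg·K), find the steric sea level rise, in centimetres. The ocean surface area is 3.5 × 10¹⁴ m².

about 0.679 cm

Per unit area: Q = 51×10²¹ / (3.5×10¹⁴) ≈ 1.457×10⁸ J/m²
Δh = αQ/(ρcₚ) = 1.9×10⁻⁴ × 1.457×10⁸ / (1025 × 3980) ≈ 0.0067859 m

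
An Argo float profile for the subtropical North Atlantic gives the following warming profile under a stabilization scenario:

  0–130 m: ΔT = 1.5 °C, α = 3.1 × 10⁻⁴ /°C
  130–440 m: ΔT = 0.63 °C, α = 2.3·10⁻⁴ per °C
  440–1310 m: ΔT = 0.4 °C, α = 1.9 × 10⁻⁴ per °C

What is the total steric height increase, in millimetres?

about 171 mm

0–130 m: 130 × 1.5 × 3.1×10⁻⁴ = 0.06045 m
Layer 2: 310 × 2.3×10⁻⁴ × 0.63 = 0.044919 m
1.9×10⁻⁴ × 0.4 × 870 = 0.06612 m
Δh = 0.06045 + 0.044919 + 0.06612 = 0.171489 m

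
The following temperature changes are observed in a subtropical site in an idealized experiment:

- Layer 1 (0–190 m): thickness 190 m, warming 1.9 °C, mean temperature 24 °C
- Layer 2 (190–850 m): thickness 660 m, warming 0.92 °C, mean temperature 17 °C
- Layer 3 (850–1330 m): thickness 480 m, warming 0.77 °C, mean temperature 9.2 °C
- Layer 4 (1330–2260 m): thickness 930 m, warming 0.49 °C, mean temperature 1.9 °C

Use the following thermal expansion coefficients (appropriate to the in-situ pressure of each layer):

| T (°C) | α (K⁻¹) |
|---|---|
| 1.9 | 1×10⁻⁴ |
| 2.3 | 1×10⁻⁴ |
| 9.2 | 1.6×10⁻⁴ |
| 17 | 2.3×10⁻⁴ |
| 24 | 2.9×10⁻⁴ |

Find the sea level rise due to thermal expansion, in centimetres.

34.9 cm of thermosteric rise

Layer 1 at 24 °C → α = 2.9×10⁻⁴ K⁻¹
Layer 2 at 17 °C → α = 2.3×10⁻⁴ K⁻¹
Layer 3 at 9.2 °C → α = 1.6×10⁻⁴ K⁻¹
Layer 4 at 1.9 °C → α = 1×10⁻⁴ K⁻¹
Layer 1: 190 × 1.9 × 2.9×10⁻⁴ = 0.10469 m
Layer 2: 660 × 2.3×10⁻⁴ × 0.92 = 0.139656 m
850–1330 m: 1.6×10⁻⁴ × 0.77 × 480 = 0.059136 m
1×10⁻⁴ × 0.49 × 930 = 0.04557 m
Δh = 0.10469 + 0.139656 + 0.059136 + 0.04557 = 0.349052 m ≈ 34.9 cm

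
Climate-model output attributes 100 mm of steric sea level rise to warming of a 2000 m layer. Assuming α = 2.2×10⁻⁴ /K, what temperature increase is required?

0.227 K

ΔT = Δh/(αH) = 0.1 / (2.2×10⁻⁴ × 2000) ≈ 0.2273 K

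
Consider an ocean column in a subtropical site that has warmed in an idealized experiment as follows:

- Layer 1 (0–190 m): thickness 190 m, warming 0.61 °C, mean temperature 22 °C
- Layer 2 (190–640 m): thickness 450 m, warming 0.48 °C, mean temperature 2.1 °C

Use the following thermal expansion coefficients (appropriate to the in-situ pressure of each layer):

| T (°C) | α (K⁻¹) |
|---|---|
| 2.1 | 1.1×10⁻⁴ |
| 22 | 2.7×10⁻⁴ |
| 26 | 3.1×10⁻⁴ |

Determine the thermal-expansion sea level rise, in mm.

Layer 1 at 22 °C → α = 2.7×10⁻⁴ K⁻¹
Layer 2 at 2.1 °C → α = 1.1×10⁻⁴ K⁻¹
Layer 1: 0.61 × 190 × 2.7×10⁻⁴ = 0.031293 m
Layer 2: 1.1×10⁻⁴ × 0.48 × 450 = 0.02376 m
Δh = 0.031293 + 0.02376 = 0.055053 m

Δh = 55.1 mm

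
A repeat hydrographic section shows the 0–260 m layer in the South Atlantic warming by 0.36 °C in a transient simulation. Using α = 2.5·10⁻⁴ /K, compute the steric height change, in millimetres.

Δh = 23.4 mm

Δh = αΔT·H = 2.5×10⁻⁴ × 0.36 × 260 = 0.02340 m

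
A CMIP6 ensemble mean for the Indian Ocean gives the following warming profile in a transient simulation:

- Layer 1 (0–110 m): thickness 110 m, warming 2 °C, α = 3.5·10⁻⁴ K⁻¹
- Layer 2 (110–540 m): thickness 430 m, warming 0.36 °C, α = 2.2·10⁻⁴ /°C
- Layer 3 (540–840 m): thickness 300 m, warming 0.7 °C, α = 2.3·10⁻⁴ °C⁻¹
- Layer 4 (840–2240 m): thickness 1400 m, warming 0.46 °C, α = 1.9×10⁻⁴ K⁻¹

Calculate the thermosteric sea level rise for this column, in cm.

2 × 110 × 3.5×10⁻⁴ = 0.07700 m
2.2×10⁻⁴ × 430 × 0.36 = 0.034056 m
540–840 m: 0.7 × 300 × 2.3×10⁻⁴ = 0.04830 m
Layer 4: 0.46 × 1.9×10⁻⁴ × 1400 = 0.12236 m
Δh = 0.07700 + 0.034056 + 0.04830 + 0.12236 = 0.281716 m

about 28.2 cm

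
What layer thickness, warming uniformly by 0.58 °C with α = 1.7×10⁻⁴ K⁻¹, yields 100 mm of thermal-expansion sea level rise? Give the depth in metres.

H = Δh/(αΔT) = 0.1 / (1.7×10⁻⁴ × 0.58) ≈ 1014 m

H ≈ 1010 m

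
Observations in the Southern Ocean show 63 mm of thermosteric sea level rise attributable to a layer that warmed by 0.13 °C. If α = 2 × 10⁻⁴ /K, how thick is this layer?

2400 m

H = Δh/(αΔT) = 0.063 / (2×10⁻⁴ × 0.13) ≈ 2423 m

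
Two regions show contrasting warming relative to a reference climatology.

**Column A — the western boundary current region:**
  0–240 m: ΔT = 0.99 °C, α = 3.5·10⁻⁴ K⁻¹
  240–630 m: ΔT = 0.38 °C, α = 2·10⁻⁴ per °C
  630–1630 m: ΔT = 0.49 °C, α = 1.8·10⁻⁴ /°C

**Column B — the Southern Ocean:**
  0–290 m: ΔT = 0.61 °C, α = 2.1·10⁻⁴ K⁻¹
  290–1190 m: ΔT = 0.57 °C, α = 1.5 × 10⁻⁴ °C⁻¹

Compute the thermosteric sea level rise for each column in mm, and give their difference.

A 3.5×10⁻⁴ × 240 × 0.99 = 0.08316 m
A 390 × 2×10⁻⁴ × 0.38 = 0.02964 m
A 1000 × 0.49 × 1.8×10⁻⁴ = 0.08820 m
A total: 0.20100 m
B Layer 1: 290 × 2.1×10⁻⁴ × 0.61 = 0.037149 m
B 290–1190 m: 900 × 1.5×10⁻⁴ × 0.57 = 0.07695 m
B total: 0.114099 m
Difference: 0.20100 − 0.114099 = 0.086901 m

A: 201 mm; B: 114 mm; difference 86.9 mm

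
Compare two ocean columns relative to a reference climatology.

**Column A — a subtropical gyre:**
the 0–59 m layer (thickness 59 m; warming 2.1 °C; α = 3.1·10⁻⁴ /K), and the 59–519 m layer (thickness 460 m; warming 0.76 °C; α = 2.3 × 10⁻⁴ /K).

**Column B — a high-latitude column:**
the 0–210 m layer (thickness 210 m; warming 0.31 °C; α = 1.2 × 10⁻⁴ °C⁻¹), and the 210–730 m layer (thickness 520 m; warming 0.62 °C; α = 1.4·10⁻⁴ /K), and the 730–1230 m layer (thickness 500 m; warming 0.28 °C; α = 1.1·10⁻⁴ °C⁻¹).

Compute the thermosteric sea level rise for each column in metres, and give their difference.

Δh_A ≈ 0.119 m, Δh_B ≈ 0.0683 m; difference ≈ 0.0505 m

A 0–59 m: 3.1×10⁻⁴ × 2.1 × 59 = 0.038409 m
A Layer 2: 460 × 2.3×10⁻⁴ × 0.76 = 0.080408 m
A total: 0.118817 m
B 1.2×10⁻⁴ × 210 × 0.31 = 0.007812 m
B 0.62 × 1.4×10⁻⁴ × 520 = 0.045136 m
B 0.28 × 500 × 1.1×10⁻⁴ = 0.01540 m
B total: 0.068348 m
Difference: 0.118817 − 0.068348 = 0.050469 m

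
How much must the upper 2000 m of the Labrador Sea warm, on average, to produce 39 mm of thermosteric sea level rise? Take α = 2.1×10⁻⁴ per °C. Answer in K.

about 0.0929 K

ΔT = Δh/(αH) = 0.039 / (2.1×10⁻⁴ × 2000) ≈ 0.09286 K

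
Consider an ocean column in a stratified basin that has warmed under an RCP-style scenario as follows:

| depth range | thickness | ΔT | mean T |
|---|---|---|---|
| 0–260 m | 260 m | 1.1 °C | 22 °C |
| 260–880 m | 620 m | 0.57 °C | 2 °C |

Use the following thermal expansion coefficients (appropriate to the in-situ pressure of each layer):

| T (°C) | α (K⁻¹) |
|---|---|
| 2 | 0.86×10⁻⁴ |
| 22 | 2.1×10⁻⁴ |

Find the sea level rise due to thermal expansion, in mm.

Δh = 90.5 mm

Layer 1 at 22 °C → α = 2.1×10⁻⁴ K⁻¹
Layer 2 at 2 °C → α = 0.86×10⁻⁴ K⁻¹
260 × 2.1×10⁻⁴ × 1.1 = 0.06006 m
260–880 m: 0.86×10⁻⁴ × 620 × 0.57 = 0.0303924 m
Δh = 0.06006 + 0.0303924 = 0.0904524 m ≈ 90.5 mm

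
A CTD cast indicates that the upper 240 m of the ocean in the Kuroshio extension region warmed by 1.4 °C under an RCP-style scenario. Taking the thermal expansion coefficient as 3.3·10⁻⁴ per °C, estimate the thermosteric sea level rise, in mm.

about 111 mm

Δh = αΔT·H = 3.3×10⁻⁴ × 1.4 × 240 = 0.11088 m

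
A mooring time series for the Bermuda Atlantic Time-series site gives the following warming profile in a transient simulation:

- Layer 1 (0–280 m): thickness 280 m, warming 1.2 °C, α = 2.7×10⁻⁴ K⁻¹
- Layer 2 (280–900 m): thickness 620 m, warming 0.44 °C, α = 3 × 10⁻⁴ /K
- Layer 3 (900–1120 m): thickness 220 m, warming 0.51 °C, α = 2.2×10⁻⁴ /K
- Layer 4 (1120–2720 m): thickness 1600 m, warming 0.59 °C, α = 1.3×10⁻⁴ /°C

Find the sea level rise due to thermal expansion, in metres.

Δh ≈ 0.32 m

0–280 m: 280 × 1.2 × 2.7×10⁻⁴ = 0.09072 m
0.44 × 620 × 3×10⁻⁴ = 0.08184 m
900–1120 m: 220 × 2.2×10⁻⁴ × 0.51 = 0.024684 m
1120–2720 m: 0.59 × 1.3×10⁻⁴ × 1600 = 0.12272 m
Δh = 0.09072 + 0.08184 + 0.024684 + 0.12272 = 0.319964 m ≈ 0.32 m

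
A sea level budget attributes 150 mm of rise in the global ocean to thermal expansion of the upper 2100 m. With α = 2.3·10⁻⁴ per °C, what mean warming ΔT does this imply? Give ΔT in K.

about 0.311 K

ΔT = Δh/(αH) = 0.15 / (2.3×10⁻⁴ × 2100) ≈ 0.3106 K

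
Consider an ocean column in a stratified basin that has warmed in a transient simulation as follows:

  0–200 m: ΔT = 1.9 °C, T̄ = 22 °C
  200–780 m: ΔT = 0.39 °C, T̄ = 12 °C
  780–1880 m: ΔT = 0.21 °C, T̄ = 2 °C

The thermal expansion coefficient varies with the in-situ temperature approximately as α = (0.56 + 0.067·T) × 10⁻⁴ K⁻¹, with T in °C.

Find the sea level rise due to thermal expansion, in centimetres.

Δh = 12.4 cm

Layer 1: α = (0.56 + 0.067×22)×10⁻⁴ = 2.034×10⁻⁴ K⁻¹
Layer 2: α = (0.56 + 0.067×12)×10⁻⁴ = 1.364×10⁻⁴ K⁻¹
Layer 3: α = (0.56 + 0.067×2)×10⁻⁴ = 0.694×10⁻⁴ K⁻¹
Layer 1: 2.034×10⁻⁴ × 1.9 × 200 = 0.077292 m
200–780 m: 580 × 1.364×10⁻⁴ × 0.39 = 0.03085368 m
Layer 3: 1100 × 0.21 × 0.694×10⁻⁴ = 0.0160314 m
Δh = 0.077292 + 0.03085368 + 0.0160314 = 0.12417708 m ≈ 12.4 cm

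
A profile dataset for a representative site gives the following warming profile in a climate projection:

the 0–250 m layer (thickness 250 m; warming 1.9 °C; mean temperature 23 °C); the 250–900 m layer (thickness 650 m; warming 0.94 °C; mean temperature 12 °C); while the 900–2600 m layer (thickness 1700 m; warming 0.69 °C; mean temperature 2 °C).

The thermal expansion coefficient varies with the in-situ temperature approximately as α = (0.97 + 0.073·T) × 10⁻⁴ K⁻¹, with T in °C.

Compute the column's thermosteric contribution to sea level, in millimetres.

Layer 1: α = (0.97 + 0.073×23)×10⁻⁴ = 2.649×10⁻⁴ K⁻¹
Layer 2: α = (0.97 + 0.073×12)×10⁻⁴ = 1.846×10⁻⁴ K⁻¹
Layer 3: α = (0.97 + 0.073×2)×10⁻⁴ = 1.116×10⁻⁴ K⁻¹
0–250 m: 2.649×10⁻⁴ × 250 × 1.9 = 0.1258275 m
0.94 × 650 × 1.846×10⁻⁴ = 0.1127906 m
900–2600 m: 1.116×10⁻⁴ × 1700 × 0.69 = 0.1309068 m
Δh = 0.1258275 + 0.1127906 + 0.1309068 = 0.3695249 m

Δh = 370 mm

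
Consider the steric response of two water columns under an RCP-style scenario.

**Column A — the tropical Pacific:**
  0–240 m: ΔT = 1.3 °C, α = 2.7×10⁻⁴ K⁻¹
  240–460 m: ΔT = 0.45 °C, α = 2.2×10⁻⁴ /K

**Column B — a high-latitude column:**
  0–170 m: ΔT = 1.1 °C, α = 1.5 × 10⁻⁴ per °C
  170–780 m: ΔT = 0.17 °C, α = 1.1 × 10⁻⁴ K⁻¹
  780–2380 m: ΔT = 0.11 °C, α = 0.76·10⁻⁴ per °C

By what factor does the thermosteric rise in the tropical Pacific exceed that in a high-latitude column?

≈ 2.0×

A 0–240 m: 1.3 × 2.7×10⁻⁴ × 240 = 0.08424 m
A 0.45 × 2.2×10⁻⁴ × 220 = 0.02178 m
A total: 0.10602 m
B 1.5×10⁻⁴ × 1.1 × 170 = 0.02805 m
B 170–780 m: 0.17 × 1.1×10⁻⁴ × 610 = 0.011407 m
B Layer 3: 0.76×10⁻⁴ × 1600 × 0.11 = 0.013376 m
B total: 0.052833 m
Ratio: 0.10602 / 0.052833 ≈ 2.007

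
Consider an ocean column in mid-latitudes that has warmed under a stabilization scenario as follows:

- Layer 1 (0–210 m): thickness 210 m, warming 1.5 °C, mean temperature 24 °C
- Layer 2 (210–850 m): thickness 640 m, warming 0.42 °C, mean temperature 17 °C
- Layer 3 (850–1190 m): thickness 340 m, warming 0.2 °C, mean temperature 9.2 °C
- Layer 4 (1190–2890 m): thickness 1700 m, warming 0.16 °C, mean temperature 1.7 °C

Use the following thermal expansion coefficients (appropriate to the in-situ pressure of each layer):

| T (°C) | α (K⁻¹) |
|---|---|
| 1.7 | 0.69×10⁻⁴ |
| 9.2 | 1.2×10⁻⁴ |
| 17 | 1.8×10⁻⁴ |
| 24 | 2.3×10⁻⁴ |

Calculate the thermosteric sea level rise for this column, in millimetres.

Layer 1 at 24 °C → α = 2.3×10⁻⁴ K⁻¹
Layer 2 at 17 °C → α = 1.8×10⁻⁴ K⁻¹
Layer 3 at 9.2 °C → α = 1.2×10⁻⁴ K⁻¹
Layer 4 at 1.7 °C → α = 0.69×10⁻⁴ K⁻¹
210 × 1.5 × 2.3×10⁻⁴ = 0.07245 m
210–850 m: 1.8×10⁻⁴ × 0.42 × 640 = 0.048384 m
Layer 3: 0.2 × 1.2×10⁻⁴ × 340 = 0.00816 m
1190–2890 m: 0.16 × 0.69×10⁻⁴ × 1700 = 0.018768 m
Δh = 0.07245 + 0.048384 + 0.00816 + 0.018768 = 0.147762 m ≈ 148 mm

148 mm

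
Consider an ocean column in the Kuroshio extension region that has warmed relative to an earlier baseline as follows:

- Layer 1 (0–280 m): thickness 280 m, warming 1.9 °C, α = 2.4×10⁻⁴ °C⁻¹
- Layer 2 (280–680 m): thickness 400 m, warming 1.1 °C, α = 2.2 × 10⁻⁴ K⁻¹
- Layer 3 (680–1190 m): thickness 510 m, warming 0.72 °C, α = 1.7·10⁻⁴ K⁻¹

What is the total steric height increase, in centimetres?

Δh ≈ 29 cm

0–280 m: 1.9 × 280 × 2.4×10⁻⁴ = 0.12768 m
Layer 2: 2.2×10⁻⁴ × 1.1 × 400 = 0.09680 m
680–1190 m: 510 × 1.7×10⁻⁴ × 0.72 = 0.062424 m
Δh = 0.12768 + 0.09680 + 0.062424 = 0.286904 m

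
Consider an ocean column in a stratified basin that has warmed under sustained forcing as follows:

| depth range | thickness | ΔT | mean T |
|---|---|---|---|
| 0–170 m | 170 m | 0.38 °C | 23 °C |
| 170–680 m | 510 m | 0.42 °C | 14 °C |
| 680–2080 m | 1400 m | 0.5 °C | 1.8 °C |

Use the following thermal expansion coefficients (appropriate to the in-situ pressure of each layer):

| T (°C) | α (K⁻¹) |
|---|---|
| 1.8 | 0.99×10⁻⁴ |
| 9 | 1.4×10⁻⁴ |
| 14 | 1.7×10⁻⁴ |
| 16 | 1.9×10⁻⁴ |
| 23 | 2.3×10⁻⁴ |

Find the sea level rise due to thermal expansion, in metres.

0.12 m

Layer 1 at 23 °C → α = 2.3×10⁻⁴ K⁻¹
Layer 2 at 14 °C → α = 1.7×10⁻⁴ K⁻¹
Layer 3 at 1.8 °C → α = 0.99×10⁻⁴ K⁻¹
Layer 1: 170 × 0.38 × 2.3×10⁻⁴ = 0.014858 m
170–680 m: 510 × 0.42 × 1.7×10⁻⁴ = 0.036414 m
1400 × 0.99×10⁻⁴ × 0.5 = 0.06930 m
Δh = 0.014858 + 0.036414 + 0.06930 = 0.120572 m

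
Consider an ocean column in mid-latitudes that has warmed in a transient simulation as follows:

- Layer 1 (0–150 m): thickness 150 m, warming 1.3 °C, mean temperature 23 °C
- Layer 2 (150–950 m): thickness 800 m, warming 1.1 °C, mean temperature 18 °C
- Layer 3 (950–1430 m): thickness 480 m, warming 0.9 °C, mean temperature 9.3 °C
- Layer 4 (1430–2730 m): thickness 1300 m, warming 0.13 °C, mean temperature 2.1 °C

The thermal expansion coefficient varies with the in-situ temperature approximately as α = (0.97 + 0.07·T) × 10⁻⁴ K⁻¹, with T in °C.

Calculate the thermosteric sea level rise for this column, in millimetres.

Δh ≈ 335 mm

Layer 1: α = (0.97 + 0.07×23)×10⁻⁴ = 2.58×10⁻⁴ K⁻¹
Layer 2: α = (0.97 + 0.07×18)×10⁻⁴ = 2.23×10⁻⁴ K⁻¹
Layer 3: α = (0.97 + 0.07×9.3)×10⁻⁴ = 1.621×10⁻⁴ K⁻¹
Layer 4: α = (0.97 + 0.07×2.1)×10⁻⁴ = 1.117×10⁻⁴ K⁻¹
2.58×10⁻⁴ × 150 × 1.3 = 0.05031 m
1.1 × 800 × 2.23×10⁻⁴ = 0.19624 m
Layer 3: 0.9 × 1.621×10⁻⁴ × 480 = 0.0700272 m
Layer 4: 1300 × 0.13 × 1.117×10⁻⁴ = 0.0188773 m
Δh = 0.05031 + 0.19624 + 0.0700272 + 0.0188773 = 0.3354545 m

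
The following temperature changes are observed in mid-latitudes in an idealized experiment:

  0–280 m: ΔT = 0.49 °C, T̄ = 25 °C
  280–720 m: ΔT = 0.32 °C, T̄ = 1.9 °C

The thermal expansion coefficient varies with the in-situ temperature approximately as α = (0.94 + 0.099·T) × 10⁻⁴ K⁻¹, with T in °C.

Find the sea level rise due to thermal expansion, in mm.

Layer 1: α = (0.94 + 0.099×25)×10⁻⁴ = 3.415×10⁻⁴ K⁻¹
Layer 2: α = (0.94 + 0.099×1.9)×10⁻⁴ = 1.1281×10⁻⁴ K⁻¹
0–280 m: 280 × 3.415×10⁻⁴ × 0.49 = 0.0468538 m
0.32 × 440 × 1.1281×10⁻⁴ = 0.015883648 m
Δh = 0.0468538 + 0.015883648 = 0.062737448 m ≈ 62.7 mm

Δh = 62.7 mm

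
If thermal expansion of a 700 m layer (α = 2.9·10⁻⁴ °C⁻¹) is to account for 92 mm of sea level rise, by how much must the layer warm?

about 0.45 °C

ΔT = Δh/(αH) = 0.092 / (2.9×10⁻⁴ × 700) ≈ 0.4532 °C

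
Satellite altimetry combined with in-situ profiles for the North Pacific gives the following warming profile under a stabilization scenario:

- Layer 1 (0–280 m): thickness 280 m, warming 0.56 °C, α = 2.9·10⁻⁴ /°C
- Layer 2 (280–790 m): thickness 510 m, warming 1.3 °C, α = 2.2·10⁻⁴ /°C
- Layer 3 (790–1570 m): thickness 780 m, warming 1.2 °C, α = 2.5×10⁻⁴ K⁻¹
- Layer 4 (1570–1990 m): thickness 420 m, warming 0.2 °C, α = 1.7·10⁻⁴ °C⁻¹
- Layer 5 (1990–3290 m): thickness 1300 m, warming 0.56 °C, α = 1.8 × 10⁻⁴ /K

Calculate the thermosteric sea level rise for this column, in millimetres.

Layer 1: 0.56 × 2.9×10⁻⁴ × 280 = 0.045472 m
280–790 m: 2.2×10⁻⁴ × 510 × 1.3 = 0.14586 m
1.2 × 2.5×10⁻⁴ × 780 = 0.23400 m
Layer 4: 420 × 1.7×10⁻⁴ × 0.2 = 0.01428 m
Layer 5: 1300 × 0.56 × 1.8×10⁻⁴ = 0.13104 m
Δh = 0.045472 + 0.14586 + 0.23400 + 0.01428 + 0.13104 = 0.570652 m ≈ 571 mm

Δh = 571 mm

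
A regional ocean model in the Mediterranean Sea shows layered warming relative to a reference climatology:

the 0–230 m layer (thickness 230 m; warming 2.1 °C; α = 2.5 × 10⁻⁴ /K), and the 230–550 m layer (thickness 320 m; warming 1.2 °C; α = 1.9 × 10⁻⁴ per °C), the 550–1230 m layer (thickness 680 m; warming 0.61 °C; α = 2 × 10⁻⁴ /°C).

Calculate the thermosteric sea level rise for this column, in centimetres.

Δh ≈ 28 cm

2.1 × 230 × 2.5×10⁻⁴ = 0.12075 m
Layer 2: 1.2 × 320 × 1.9×10⁻⁴ = 0.07296 m
2×10⁻⁴ × 680 × 0.61 = 0.08296 m
Δh = 0.12075 + 0.07296 + 0.08296 = 0.27667 m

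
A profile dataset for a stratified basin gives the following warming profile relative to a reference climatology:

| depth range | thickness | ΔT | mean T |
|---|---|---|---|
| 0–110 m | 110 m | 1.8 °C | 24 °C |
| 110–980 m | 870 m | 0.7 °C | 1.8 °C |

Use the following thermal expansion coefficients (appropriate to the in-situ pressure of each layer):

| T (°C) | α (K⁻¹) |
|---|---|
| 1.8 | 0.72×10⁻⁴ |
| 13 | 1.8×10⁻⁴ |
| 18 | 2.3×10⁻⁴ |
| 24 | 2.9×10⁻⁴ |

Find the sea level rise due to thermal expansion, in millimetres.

101 mm

Layer 1 at 24 °C → α = 2.9×10⁻⁴ K⁻¹
Layer 2 at 1.8 °C → α = 0.72×10⁻⁴ K⁻¹
2.9×10⁻⁴ × 1.8 × 110 = 0.05742 m
110–980 m: 870 × 0.7 × 0.72×10⁻⁴ = 0.043848 m
Δh = 0.05742 + 0.043848 = 0.101268 m ≈ 101 mm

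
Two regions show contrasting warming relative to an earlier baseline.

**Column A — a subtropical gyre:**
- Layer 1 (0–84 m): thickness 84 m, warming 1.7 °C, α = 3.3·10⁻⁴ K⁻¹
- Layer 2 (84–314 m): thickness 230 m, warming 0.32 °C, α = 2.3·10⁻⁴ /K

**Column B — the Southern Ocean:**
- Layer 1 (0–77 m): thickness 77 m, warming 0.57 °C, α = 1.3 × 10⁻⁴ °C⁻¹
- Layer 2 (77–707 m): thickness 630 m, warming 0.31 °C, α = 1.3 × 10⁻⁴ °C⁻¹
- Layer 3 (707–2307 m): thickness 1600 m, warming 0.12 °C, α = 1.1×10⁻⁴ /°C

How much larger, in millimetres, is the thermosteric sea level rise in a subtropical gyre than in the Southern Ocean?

A 3.3×10⁻⁴ × 84 × 1.7 = 0.047124 m
A 84–314 m: 2.3×10⁻⁴ × 230 × 0.32 = 0.016928 m
A total: 0.064052 m
B 0–77 m: 77 × 1.3×10⁻⁴ × 0.57 = 0.0057057 m
B 77–707 m: 1.3×10⁻⁴ × 0.31 × 630 = 0.025389 m
B Layer 3: 1.1×10⁻⁴ × 0.12 × 1600 = 0.02112 m
B total: 0.0522147 m
Difference: 0.064052 − 0.0522147 = 0.0118373 m

12 mm larger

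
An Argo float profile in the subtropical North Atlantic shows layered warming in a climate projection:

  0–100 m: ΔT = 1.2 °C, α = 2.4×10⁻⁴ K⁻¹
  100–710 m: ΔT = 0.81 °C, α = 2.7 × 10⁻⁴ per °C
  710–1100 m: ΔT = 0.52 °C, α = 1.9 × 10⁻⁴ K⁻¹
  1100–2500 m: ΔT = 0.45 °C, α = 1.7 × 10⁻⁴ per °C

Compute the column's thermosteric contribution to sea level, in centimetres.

about 30.8 cm

100 × 1.2 × 2.4×10⁻⁴ = 0.02880 m
Layer 2: 2.7×10⁻⁴ × 0.81 × 610 = 0.133407 m
390 × 0.52 × 1.9×10⁻⁴ = 0.038532 m
1100–2500 m: 1.7×10⁻⁴ × 1400 × 0.45 = 0.10710 m
Δh = 0.02880 + 0.133407 + 0.038532 + 0.10710 = 0.307839 m ≈ 30.8 cm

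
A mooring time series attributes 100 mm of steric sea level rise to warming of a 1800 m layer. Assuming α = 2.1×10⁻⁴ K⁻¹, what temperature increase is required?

ΔT = Δh/(αH) = 0.1 / (2.1×10⁻⁴ × 1800) ≈ 0.2646 °C

ΔT ≈ 0.26 °C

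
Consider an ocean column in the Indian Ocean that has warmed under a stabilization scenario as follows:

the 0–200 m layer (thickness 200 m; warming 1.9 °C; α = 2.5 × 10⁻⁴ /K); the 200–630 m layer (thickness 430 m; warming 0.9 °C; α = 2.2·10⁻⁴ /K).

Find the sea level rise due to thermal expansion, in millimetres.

Layer 1: 2.5×10⁻⁴ × 200 × 1.9 = 0.09500 m
2.2×10⁻⁴ × 0.9 × 430 = 0.08514 m
Δh = 0.09500 + 0.08514 = 0.18014 m ≈ 180 mm

180 mm of thermosteric rise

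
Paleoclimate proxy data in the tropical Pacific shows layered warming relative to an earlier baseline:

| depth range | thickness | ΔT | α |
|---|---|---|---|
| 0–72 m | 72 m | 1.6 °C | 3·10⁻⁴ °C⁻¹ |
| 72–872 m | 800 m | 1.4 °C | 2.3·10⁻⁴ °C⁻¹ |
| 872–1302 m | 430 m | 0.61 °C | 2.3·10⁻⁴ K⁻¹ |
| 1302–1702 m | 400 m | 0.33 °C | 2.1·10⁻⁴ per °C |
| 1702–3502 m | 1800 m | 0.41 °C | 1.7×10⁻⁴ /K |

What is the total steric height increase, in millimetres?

Δh ≈ 506 mm

Layer 1: 72 × 1.6 × 3×10⁻⁴ = 0.03456 m
Layer 2: 800 × 1.4 × 2.3×10⁻⁴ = 0.25760 m
Layer 3: 0.61 × 2.3×10⁻⁴ × 430 = 0.060329 m
0.33 × 400 × 2.1×10⁻⁴ = 0.02772 m
Layer 5: 0.41 × 1.7×10⁻⁴ × 1800 = 0.12546 m
Δh = 0.03456 + 0.25760 + 0.060329 + 0.02772 + 0.12546 = 0.505669 m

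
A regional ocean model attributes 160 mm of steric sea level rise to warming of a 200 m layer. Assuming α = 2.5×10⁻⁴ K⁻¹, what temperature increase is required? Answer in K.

ΔT = Δh/(αH) = 0.16 / (2.5×10⁻⁴ × 200) = 3.200 K

3.20 K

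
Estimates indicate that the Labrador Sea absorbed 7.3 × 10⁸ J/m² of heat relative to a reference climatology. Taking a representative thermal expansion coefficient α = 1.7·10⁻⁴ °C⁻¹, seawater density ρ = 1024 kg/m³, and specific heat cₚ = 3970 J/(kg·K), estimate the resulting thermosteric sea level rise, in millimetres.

Δh ≈ 31 mm

Δh = αQ/(ρcₚ) = 1.7×10⁻⁴ × 7.3×10⁸ / (1024 × 3970) ≈ 0.030527 m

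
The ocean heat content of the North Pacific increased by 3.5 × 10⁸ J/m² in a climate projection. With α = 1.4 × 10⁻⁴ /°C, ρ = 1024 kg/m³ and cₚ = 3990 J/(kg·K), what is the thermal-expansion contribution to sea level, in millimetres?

Δh = 12.0 mm

Δh = αQ/(ρcₚ) = 1.4×10⁻⁴ × 3.5×10⁸ / (1024 × 3990) ≈ 0.011993 m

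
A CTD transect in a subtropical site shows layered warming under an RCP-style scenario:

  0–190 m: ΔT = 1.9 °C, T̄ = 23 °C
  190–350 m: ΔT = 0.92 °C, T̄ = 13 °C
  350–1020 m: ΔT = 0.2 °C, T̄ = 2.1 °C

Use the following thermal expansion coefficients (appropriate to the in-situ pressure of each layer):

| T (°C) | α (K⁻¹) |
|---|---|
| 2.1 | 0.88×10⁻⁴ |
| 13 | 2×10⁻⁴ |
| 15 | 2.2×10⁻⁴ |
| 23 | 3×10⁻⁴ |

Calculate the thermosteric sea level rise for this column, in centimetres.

15 cm

Layer 1 at 23 °C → α = 3×10⁻⁴ K⁻¹
Layer 2 at 13 °C → α = 2×10⁻⁴ K⁻¹
Layer 3 at 2.1 °C → α = 0.88×10⁻⁴ K⁻¹
Layer 1: 190 × 3×10⁻⁴ × 1.9 = 0.10830 m
0.92 × 160 × 2×10⁻⁴ = 0.02944 m
350–1020 m: 670 × 0.2 × 0.88×10⁻⁴ = 0.011792 m
Δh = 0.10830 + 0.02944 + 0.011792 = 0.149532 m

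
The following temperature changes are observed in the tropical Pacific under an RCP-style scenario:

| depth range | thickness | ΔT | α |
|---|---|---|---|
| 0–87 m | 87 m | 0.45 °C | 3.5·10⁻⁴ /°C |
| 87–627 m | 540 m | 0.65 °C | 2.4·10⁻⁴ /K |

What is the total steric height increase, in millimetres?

3.5×10⁻⁴ × 0.45 × 87 = 0.0137025 m
2.4×10⁻⁴ × 540 × 0.65 = 0.08424 m
Δh = 0.0137025 + 0.08424 = 0.0979425 m ≈ 97.9 mm

about 97.9 mm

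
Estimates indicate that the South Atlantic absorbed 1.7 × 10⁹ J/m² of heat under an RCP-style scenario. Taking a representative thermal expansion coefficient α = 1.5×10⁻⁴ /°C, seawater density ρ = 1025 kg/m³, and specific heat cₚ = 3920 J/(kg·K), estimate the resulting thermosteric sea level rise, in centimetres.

Δh = αQ/(ρcₚ) = 1.5×10⁻⁴ × 1.7×10⁹ / (1025 × 3920) ≈ 0.063464 m

6.35 cm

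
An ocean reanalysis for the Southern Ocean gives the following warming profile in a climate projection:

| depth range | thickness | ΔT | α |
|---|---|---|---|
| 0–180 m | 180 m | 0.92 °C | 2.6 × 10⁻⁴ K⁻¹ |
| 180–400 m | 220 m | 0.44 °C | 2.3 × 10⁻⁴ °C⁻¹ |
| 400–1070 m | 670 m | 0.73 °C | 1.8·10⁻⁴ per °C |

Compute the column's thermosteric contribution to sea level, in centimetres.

Layer 1: 2.6×10⁻⁴ × 180 × 0.92 = 0.043056 m
0.44 × 2.3×10⁻⁴ × 220 = 0.022264 m
Layer 3: 670 × 1.8×10⁻⁴ × 0.73 = 0.088038 m
Δh = 0.043056 + 0.022264 + 0.088038 = 0.153358 m

Δh = 15.3 cm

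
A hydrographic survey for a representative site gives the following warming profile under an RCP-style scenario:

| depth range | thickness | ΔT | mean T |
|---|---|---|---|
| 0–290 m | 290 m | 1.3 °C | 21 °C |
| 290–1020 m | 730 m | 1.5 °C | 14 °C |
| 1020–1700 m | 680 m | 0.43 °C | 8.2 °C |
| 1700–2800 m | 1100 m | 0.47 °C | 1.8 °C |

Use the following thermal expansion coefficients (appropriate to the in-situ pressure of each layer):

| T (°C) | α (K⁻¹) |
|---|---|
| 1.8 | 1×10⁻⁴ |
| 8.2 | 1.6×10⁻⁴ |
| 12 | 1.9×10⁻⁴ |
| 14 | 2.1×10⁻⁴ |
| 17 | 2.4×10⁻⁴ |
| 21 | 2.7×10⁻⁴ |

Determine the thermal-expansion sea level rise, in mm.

Δh = 430 mm

Layer 1 at 21 °C → α = 2.7×10⁻⁴ K⁻¹
Layer 2 at 14 °C → α = 2.1×10⁻⁴ K⁻¹
Layer 3 at 8.2 °C → α = 1.6×10⁻⁴ K⁻¹
Layer 4 at 1.8 °C → α = 1×10⁻⁴ K⁻¹
290 × 1.3 × 2.7×10⁻⁴ = 0.10179 m
Layer 2: 1.5 × 730 × 2.1×10⁻⁴ = 0.22995 m
1020–1700 m: 680 × 1.6×10⁻⁴ × 0.43 = 0.046784 m
1×10⁻⁴ × 0.47 × 1100 = 0.05170 m
Δh = 0.10179 + 0.22995 + 0.046784 + 0.05170 = 0.430224 m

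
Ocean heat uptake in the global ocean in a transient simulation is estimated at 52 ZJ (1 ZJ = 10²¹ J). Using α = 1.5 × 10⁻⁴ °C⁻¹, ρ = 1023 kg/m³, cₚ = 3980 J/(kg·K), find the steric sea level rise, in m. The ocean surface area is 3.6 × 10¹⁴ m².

about 0.00532 m

Per unit area: Q = 52×10²¹ / (3.6×10¹⁴) ≈ 1.444×10⁸ J/m²
Δh = αQ/(ρcₚ) = 1.5×10⁻⁴ × 1.444×10⁸ / (1023 × 3980) ≈ 0.0053199 m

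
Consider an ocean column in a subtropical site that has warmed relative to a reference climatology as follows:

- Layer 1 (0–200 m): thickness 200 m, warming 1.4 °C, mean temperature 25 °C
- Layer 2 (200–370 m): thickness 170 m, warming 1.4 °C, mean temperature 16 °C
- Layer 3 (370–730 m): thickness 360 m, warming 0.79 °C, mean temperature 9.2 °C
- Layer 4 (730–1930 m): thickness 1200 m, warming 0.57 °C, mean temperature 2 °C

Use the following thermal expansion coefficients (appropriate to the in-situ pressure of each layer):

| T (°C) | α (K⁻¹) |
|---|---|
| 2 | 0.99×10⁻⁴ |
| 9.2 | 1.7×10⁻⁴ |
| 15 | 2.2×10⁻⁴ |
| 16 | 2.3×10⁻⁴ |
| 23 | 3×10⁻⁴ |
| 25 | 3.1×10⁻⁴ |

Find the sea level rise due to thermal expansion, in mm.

Δh ≈ 260 mm

Layer 1 at 25 °C → α = 3.1×10⁻⁴ K⁻¹
Layer 2 at 16 °C → α = 2.3×10⁻⁴ K⁻¹
Layer 3 at 9.2 °C → α = 1.7×10⁻⁴ K⁻¹
Layer 4 at 2 °C → α = 0.99×10⁻⁴ K⁻¹
3.1×10⁻⁴ × 1.4 × 200 = 0.08680 m
1.4 × 2.3×10⁻⁴ × 170 = 0.05474 m
1.7×10⁻⁴ × 0.79 × 360 = 0.048348 m
1200 × 0.57 × 0.99×10⁻⁴ = 0.067716 m
Δh = 0.08680 + 0.05474 + 0.048348 + 0.067716 = 0.257604 m ≈ 260 mm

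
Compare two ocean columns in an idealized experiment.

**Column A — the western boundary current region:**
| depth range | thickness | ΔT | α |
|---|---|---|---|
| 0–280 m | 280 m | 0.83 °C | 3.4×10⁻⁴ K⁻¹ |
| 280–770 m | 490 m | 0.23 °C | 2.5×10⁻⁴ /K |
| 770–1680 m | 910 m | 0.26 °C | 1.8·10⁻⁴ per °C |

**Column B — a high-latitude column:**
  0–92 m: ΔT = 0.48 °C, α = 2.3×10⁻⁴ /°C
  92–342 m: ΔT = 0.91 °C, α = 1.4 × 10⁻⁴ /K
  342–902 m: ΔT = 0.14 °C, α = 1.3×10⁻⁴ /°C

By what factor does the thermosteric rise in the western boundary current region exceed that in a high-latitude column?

2.9

A 3.4×10⁻⁴ × 0.83 × 280 = 0.079016 m
A Layer 2: 0.23 × 2.5×10⁻⁴ × 490 = 0.028175 m
A 770–1680 m: 0.26 × 1.8×10⁻⁴ × 910 = 0.042588 m
A total: 0.149779 m
B 0.48 × 92 × 2.3×10⁻⁴ = 0.0101568 m
B Layer 2: 0.91 × 250 × 1.4×10⁻⁴ = 0.03185 m
B 342–902 m: 560 × 1.3×10⁻⁴ × 0.14 = 0.010192 m
B total: 0.0521988 m
Ratio: 0.149779 / 0.0521988 ≈ 2.869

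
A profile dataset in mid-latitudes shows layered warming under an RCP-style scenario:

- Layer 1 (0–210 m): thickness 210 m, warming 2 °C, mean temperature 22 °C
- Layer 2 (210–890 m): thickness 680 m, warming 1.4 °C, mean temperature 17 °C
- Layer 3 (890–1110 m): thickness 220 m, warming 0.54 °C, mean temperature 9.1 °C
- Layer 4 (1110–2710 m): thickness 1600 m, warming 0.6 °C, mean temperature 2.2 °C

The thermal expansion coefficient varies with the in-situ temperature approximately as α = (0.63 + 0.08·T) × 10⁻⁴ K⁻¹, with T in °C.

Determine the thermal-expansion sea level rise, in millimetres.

380 mm of thermosteric rise

Layer 1: α = (0.63 + 0.08×22)×10⁻⁴ = 2.39×10⁻⁴ K⁻¹
Layer 2: α = (0.63 + 0.08×17)×10⁻⁴ = 1.99×10⁻⁴ K⁻¹
Layer 3: α = (0.63 + 0.08×9.1)×10⁻⁴ = 1.358×10⁻⁴ K⁻¹
Layer 4: α = (0.63 + 0.08×2.2)×10⁻⁴ = 0.806×10⁻⁴ K⁻¹
Layer 1: 2.39×10⁻⁴ × 2 × 210 = 0.10038 m
1.99×10⁻⁴ × 680 × 1.4 = 0.189448 m
890–1110 m: 0.54 × 1.358×10⁻⁴ × 220 = 0.01613304 m
Layer 4: 0.806×10⁻⁴ × 0.6 × 1600 = 0.077376 m
Δh = 0.10038 + 0.189448 + 0.01613304 + 0.077376 = 0.38333704 m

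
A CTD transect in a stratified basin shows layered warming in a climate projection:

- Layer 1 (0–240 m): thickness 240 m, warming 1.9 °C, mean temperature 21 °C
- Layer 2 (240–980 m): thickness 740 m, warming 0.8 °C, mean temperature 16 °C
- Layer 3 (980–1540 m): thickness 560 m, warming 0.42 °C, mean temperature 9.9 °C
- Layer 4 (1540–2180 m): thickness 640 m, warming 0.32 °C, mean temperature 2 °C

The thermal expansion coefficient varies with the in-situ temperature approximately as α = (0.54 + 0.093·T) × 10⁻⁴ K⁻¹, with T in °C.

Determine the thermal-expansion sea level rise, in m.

Δh ≈ 0.283 m

Layer 1: α = (0.54 + 0.093×21)×10⁻⁴ = 2.493×10⁻⁴ K⁻¹
Layer 2: α = (0.54 + 0.093×16)×10⁻⁴ = 2.028×10⁻⁴ K⁻¹
Layer 3: α = (0.54 + 0.093×9.9)×10⁻⁴ = 1.4607×10⁻⁴ K⁻¹
Layer 4: α = (0.54 + 0.093×2)×10⁻⁴ = 0.726×10⁻⁴ K⁻¹
0–240 m: 2.493×10⁻⁴ × 240 × 1.9 = 0.1136808 m
2.028×10⁻⁴ × 0.8 × 740 = 0.1200576 m
980–1540 m: 560 × 1.4607×10⁻⁴ × 0.42 = 0.034355664 m
0.32 × 0.726×10⁻⁴ × 640 = 0.01486848 m
Δh = 0.1136808 + 0.1200576 + 0.034355664 + 0.01486848 = 0.282962544 m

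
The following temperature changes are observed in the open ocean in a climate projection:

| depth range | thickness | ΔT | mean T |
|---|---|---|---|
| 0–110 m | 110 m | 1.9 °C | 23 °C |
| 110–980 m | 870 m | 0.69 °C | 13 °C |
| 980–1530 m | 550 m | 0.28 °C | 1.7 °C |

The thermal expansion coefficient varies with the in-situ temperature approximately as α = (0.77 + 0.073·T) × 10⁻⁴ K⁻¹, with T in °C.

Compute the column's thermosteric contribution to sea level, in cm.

Layer 1: α = (0.77 + 0.073×23)×10⁻⁴ = 2.449×10⁻⁴ K⁻¹
Layer 2: α = (0.77 + 0.073×13)×10⁻⁴ = 1.719×10⁻⁴ K⁻¹
Layer 3: α = (0.77 + 0.073×1.7)×10⁻⁴ = 0.8941×10⁻⁴ K⁻¹
Layer 1: 1.9 × 110 × 2.449×10⁻⁴ = 0.0511841 m
0.69 × 870 × 1.719×10⁻⁴ = 0.10319157 m
Layer 3: 0.28 × 550 × 0.8941×10⁻⁴ = 0.01376914 m
Δh = 0.0511841 + 0.10319157 + 0.01376914 = 0.16814481 m

16.8 cm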